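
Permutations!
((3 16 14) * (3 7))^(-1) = (3 7 14 16)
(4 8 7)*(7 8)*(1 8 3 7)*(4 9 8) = [0, 4, 2, 7, 1, 5, 6, 9, 3, 8] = (1 4)(3 7 9 8)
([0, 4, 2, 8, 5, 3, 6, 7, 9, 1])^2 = (1 5 8)(3 9 4)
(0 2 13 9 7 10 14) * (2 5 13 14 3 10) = (0 5 13 9 7 2 14)(3 10) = [5, 1, 14, 10, 4, 13, 6, 2, 8, 7, 3, 11, 12, 9, 0]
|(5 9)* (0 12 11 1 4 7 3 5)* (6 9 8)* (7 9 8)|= 6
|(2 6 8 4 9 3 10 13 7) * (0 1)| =18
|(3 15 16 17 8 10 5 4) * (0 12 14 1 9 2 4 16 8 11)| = 15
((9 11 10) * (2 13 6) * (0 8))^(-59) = (0 8)(2 13 6)(9 11 10)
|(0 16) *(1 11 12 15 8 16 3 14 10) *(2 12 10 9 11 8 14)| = |(0 3 2 12 15 14 9 11 10 1 8 16)| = 12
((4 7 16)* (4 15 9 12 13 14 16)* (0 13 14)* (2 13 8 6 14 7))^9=((0 8 6 14 16 15 9 12 7 4 2 13))^9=(0 4 9 14)(2 12 16 8)(6 13 7 15)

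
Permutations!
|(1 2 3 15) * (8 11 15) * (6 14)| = 6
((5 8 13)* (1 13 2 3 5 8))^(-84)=((1 13 8 2 3 5))^(-84)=(13)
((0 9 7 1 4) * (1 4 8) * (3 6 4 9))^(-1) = (0 4 6 3)(1 8)(7 9)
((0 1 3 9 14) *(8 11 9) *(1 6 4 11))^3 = ((0 6 4 11 9 14)(1 3 8))^3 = (0 11)(4 14)(6 9)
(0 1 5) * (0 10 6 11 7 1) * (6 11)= (1 5 10 11 7)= [0, 5, 2, 3, 4, 10, 6, 1, 8, 9, 11, 7]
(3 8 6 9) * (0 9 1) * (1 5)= [9, 0, 2, 8, 4, 1, 5, 7, 6, 3]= (0 9 3 8 6 5 1)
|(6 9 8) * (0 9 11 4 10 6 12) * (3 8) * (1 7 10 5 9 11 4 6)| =9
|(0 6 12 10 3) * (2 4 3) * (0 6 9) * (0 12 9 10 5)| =|(0 10 2 4 3 6 9 12 5)| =9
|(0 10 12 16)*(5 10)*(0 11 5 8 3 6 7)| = 5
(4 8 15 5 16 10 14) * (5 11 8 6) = (4 6 5 16 10 14)(8 15 11) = [0, 1, 2, 3, 6, 16, 5, 7, 15, 9, 14, 8, 12, 13, 4, 11, 10]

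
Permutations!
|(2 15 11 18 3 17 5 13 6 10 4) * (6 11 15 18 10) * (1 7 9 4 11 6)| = 22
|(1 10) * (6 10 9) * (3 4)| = |(1 9 6 10)(3 4)| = 4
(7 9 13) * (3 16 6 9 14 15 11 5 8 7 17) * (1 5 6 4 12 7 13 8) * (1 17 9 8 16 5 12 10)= (1 12 7 14 15 11 6 8 13 9 16 4 10)(3 5 17)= [0, 12, 2, 5, 10, 17, 8, 14, 13, 16, 1, 6, 7, 9, 15, 11, 4, 3]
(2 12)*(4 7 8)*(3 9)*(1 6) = [0, 6, 12, 9, 7, 5, 1, 8, 4, 3, 10, 11, 2] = (1 6)(2 12)(3 9)(4 7 8)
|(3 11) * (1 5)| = 2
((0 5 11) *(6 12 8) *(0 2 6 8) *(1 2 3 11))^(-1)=((0 5 1 2 6 12)(3 11))^(-1)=(0 12 6 2 1 5)(3 11)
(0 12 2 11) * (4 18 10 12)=(0 4 18 10 12 2 11)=[4, 1, 11, 3, 18, 5, 6, 7, 8, 9, 12, 0, 2, 13, 14, 15, 16, 17, 10]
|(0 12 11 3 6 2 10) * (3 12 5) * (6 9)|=|(0 5 3 9 6 2 10)(11 12)|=14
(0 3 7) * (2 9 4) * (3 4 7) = [4, 1, 9, 3, 2, 5, 6, 0, 8, 7] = (0 4 2 9 7)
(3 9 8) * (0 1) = (0 1)(3 9 8) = [1, 0, 2, 9, 4, 5, 6, 7, 3, 8]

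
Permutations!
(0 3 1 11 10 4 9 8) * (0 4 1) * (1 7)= [3, 11, 2, 0, 9, 5, 6, 1, 4, 8, 7, 10]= (0 3)(1 11 10 7)(4 9 8)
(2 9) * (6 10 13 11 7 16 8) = (2 9)(6 10 13 11 7 16 8) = [0, 1, 9, 3, 4, 5, 10, 16, 6, 2, 13, 7, 12, 11, 14, 15, 8]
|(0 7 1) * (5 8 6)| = 3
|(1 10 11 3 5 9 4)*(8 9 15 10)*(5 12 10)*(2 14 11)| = 12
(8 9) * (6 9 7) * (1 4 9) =(1 4 9 8 7 6) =[0, 4, 2, 3, 9, 5, 1, 6, 7, 8]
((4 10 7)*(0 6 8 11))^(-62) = (0 8)(4 10 7)(6 11) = ((0 6 8 11)(4 10 7))^(-62)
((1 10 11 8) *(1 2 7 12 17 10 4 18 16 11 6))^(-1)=(1 6 10 17 12 7 2 8 11 16 18 4)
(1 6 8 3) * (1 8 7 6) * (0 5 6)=(0 5 6 7)(3 8)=[5, 1, 2, 8, 4, 6, 7, 0, 3]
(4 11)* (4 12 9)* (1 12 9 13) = (1 12 13)(4 11 9) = [0, 12, 2, 3, 11, 5, 6, 7, 8, 4, 10, 9, 13, 1]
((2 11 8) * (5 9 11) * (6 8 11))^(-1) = ((11)(2 5 9 6 8))^(-1) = (11)(2 8 6 9 5)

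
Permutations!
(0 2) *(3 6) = (0 2)(3 6) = [2, 1, 0, 6, 4, 5, 3]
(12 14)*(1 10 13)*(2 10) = (1 2 10 13)(12 14) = [0, 2, 10, 3, 4, 5, 6, 7, 8, 9, 13, 11, 14, 1, 12]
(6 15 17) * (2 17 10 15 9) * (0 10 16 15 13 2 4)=[10, 1, 17, 3, 0, 5, 9, 7, 8, 4, 13, 11, 12, 2, 14, 16, 15, 6]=(0 10 13 2 17 6 9 4)(15 16)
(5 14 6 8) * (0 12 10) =(0 12 10)(5 14 6 8) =[12, 1, 2, 3, 4, 14, 8, 7, 5, 9, 0, 11, 10, 13, 6]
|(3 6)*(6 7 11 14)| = 5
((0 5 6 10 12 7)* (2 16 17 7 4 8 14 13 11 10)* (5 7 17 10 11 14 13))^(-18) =(17)(2 10 4 13 5)(6 16 12 8 14)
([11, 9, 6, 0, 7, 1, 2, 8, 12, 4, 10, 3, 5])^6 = (1 5 12 8 7 4 9)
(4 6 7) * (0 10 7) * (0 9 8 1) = [10, 0, 2, 3, 6, 5, 9, 4, 1, 8, 7] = (0 10 7 4 6 9 8 1)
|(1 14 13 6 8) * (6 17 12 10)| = 8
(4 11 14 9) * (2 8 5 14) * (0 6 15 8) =[6, 1, 0, 3, 11, 14, 15, 7, 5, 4, 10, 2, 12, 13, 9, 8] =(0 6 15 8 5 14 9 4 11 2)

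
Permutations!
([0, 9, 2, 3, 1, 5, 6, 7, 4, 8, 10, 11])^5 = [0, 9, 2, 3, 1, 5, 6, 7, 4, 8, 10, 11]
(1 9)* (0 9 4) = (0 9 1 4) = [9, 4, 2, 3, 0, 5, 6, 7, 8, 1]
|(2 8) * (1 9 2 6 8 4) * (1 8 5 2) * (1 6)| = |(1 9 6 5 2 4 8)| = 7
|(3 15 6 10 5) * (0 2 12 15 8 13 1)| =|(0 2 12 15 6 10 5 3 8 13 1)| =11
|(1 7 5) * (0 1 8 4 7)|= |(0 1)(4 7 5 8)|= 4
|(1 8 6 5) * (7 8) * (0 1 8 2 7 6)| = |(0 1 6 5 8)(2 7)| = 10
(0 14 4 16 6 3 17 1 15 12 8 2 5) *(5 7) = (0 14 4 16 6 3 17 1 15 12 8 2 7 5) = [14, 15, 7, 17, 16, 0, 3, 5, 2, 9, 10, 11, 8, 13, 4, 12, 6, 1]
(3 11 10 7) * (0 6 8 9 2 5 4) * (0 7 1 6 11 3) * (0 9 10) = [11, 6, 5, 3, 7, 4, 8, 9, 10, 2, 1, 0] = (0 11)(1 6 8 10)(2 5 4 7 9)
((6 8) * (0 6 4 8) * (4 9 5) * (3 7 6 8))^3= (0 5 7 8 4 6 9 3)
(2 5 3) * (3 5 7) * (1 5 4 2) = (1 5 4 2 7 3) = [0, 5, 7, 1, 2, 4, 6, 3]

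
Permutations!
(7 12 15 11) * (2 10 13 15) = (2 10 13 15 11 7 12) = [0, 1, 10, 3, 4, 5, 6, 12, 8, 9, 13, 7, 2, 15, 14, 11]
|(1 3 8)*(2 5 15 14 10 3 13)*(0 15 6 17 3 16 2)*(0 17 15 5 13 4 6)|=12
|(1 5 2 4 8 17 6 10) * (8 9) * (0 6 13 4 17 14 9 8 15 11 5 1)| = 30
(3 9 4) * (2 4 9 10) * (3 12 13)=(2 4 12 13 3 10)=[0, 1, 4, 10, 12, 5, 6, 7, 8, 9, 2, 11, 13, 3]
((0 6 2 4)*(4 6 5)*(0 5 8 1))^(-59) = (0 8 1)(2 6)(4 5)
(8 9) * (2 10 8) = (2 10 8 9) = [0, 1, 10, 3, 4, 5, 6, 7, 9, 2, 8]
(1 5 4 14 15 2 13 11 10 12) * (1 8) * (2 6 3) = (1 5 4 14 15 6 3 2 13 11 10 12 8) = [0, 5, 13, 2, 14, 4, 3, 7, 1, 9, 12, 10, 8, 11, 15, 6]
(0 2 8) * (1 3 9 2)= (0 1 3 9 2 8)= [1, 3, 8, 9, 4, 5, 6, 7, 0, 2]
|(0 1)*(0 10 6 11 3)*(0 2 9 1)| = |(1 10 6 11 3 2 9)| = 7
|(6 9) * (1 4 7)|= |(1 4 7)(6 9)|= 6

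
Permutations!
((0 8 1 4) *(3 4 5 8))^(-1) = (0 4 3)(1 8 5)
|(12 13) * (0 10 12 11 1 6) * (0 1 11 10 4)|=6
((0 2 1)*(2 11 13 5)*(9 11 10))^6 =(0 2 13 9)(1 5 11 10) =((0 10 9 11 13 5 2 1))^6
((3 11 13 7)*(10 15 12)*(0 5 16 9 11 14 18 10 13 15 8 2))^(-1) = (0 2 8 10 18 14 3 7 13 12 15 11 9 16 5)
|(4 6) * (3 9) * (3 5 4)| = 5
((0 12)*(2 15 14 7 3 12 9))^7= ((0 9 2 15 14 7 3 12))^7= (0 12 3 7 14 15 2 9)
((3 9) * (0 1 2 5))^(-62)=(9)(0 2)(1 5)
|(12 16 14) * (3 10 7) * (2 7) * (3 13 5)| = 6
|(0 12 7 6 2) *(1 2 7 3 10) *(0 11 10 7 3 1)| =6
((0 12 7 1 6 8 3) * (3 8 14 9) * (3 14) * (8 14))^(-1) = ((0 12 7 1 6 3)(8 14 9))^(-1) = (0 3 6 1 7 12)(8 9 14)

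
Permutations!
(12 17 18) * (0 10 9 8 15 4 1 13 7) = (0 10 9 8 15 4 1 13 7)(12 17 18) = [10, 13, 2, 3, 1, 5, 6, 0, 15, 8, 9, 11, 17, 7, 14, 4, 16, 18, 12]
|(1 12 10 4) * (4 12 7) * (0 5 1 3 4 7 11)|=|(0 5 1 11)(3 4)(10 12)|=4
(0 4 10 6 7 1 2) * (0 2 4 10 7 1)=(0 10 6 1 4 7)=[10, 4, 2, 3, 7, 5, 1, 0, 8, 9, 6]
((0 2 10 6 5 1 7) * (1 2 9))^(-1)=((0 9 1 7)(2 10 6 5))^(-1)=(0 7 1 9)(2 5 6 10)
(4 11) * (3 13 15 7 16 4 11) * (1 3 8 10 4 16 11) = (16)(1 3 13 15 7 11)(4 8 10) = [0, 3, 2, 13, 8, 5, 6, 11, 10, 9, 4, 1, 12, 15, 14, 7, 16]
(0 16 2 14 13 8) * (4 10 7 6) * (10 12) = (0 16 2 14 13 8)(4 12 10 7 6) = [16, 1, 14, 3, 12, 5, 4, 6, 0, 9, 7, 11, 10, 8, 13, 15, 2]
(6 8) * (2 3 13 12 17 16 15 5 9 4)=(2 3 13 12 17 16 15 5 9 4)(6 8)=[0, 1, 3, 13, 2, 9, 8, 7, 6, 4, 10, 11, 17, 12, 14, 5, 15, 16]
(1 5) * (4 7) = (1 5)(4 7) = [0, 5, 2, 3, 7, 1, 6, 4]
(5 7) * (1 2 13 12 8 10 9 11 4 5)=(1 2 13 12 8 10 9 11 4 5 7)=[0, 2, 13, 3, 5, 7, 6, 1, 10, 11, 9, 4, 8, 12]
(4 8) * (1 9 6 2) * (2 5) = (1 9 6 5 2)(4 8) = [0, 9, 1, 3, 8, 2, 5, 7, 4, 6]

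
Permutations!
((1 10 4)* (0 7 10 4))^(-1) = ((0 7 10)(1 4))^(-1) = (0 10 7)(1 4)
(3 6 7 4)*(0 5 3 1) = [5, 0, 2, 6, 1, 3, 7, 4] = (0 5 3 6 7 4 1)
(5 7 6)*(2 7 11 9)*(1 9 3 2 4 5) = (1 9 4 5 11 3 2 7 6) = [0, 9, 7, 2, 5, 11, 1, 6, 8, 4, 10, 3]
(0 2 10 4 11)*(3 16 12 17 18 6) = (0 2 10 4 11)(3 16 12 17 18 6) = [2, 1, 10, 16, 11, 5, 3, 7, 8, 9, 4, 0, 17, 13, 14, 15, 12, 18, 6]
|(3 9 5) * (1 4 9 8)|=6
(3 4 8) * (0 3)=(0 3 4 8)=[3, 1, 2, 4, 8, 5, 6, 7, 0]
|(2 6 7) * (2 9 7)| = 2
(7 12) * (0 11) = (0 11)(7 12) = [11, 1, 2, 3, 4, 5, 6, 12, 8, 9, 10, 0, 7]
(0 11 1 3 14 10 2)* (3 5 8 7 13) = (0 11 1 5 8 7 13 3 14 10 2) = [11, 5, 0, 14, 4, 8, 6, 13, 7, 9, 2, 1, 12, 3, 10]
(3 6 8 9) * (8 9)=(3 6 9)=[0, 1, 2, 6, 4, 5, 9, 7, 8, 3]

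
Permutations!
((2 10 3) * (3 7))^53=(2 10 7 3)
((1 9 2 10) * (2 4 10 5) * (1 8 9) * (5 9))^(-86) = ((2 9 4 10 8 5))^(-86) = (2 8 4)(5 10 9)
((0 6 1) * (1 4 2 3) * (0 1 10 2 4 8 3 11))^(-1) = ((0 6 8 3 10 2 11))^(-1) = (0 11 2 10 3 8 6)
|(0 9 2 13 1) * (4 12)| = 10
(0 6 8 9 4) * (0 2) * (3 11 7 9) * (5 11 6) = (0 5 11 7 9 4 2)(3 6 8) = [5, 1, 0, 6, 2, 11, 8, 9, 3, 4, 10, 7]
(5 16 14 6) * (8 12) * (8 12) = (5 16 14 6) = [0, 1, 2, 3, 4, 16, 5, 7, 8, 9, 10, 11, 12, 13, 6, 15, 14]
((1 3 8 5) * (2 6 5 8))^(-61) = ((8)(1 3 2 6 5))^(-61) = (8)(1 5 6 2 3)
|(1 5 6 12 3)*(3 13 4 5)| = 10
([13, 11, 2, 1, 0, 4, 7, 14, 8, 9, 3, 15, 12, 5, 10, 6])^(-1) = (0 4 5 13)(1 3 10 14 7 6 15 11)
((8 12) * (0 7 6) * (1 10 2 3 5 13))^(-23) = ((0 7 6)(1 10 2 3 5 13)(8 12))^(-23) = (0 7 6)(1 10 2 3 5 13)(8 12)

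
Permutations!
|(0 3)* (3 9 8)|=4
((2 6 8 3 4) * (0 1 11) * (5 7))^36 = ((0 1 11)(2 6 8 3 4)(5 7))^36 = (11)(2 6 8 3 4)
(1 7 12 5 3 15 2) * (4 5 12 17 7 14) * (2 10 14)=(1 2)(3 15 10 14 4 5)(7 17)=[0, 2, 1, 15, 5, 3, 6, 17, 8, 9, 14, 11, 12, 13, 4, 10, 16, 7]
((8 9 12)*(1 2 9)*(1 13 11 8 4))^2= ((1 2 9 12 4)(8 13 11))^2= (1 9 4 2 12)(8 11 13)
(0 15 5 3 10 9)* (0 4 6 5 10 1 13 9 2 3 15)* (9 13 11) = (1 11 9 4 6 5 15 10 2 3) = [0, 11, 3, 1, 6, 15, 5, 7, 8, 4, 2, 9, 12, 13, 14, 10]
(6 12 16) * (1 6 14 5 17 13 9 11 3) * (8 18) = (1 6 12 16 14 5 17 13 9 11 3)(8 18) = [0, 6, 2, 1, 4, 17, 12, 7, 18, 11, 10, 3, 16, 9, 5, 15, 14, 13, 8]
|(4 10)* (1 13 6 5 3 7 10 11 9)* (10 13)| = |(1 10 4 11 9)(3 7 13 6 5)| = 5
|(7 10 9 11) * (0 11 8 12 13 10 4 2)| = |(0 11 7 4 2)(8 12 13 10 9)| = 5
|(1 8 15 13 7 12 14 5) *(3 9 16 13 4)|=|(1 8 15 4 3 9 16 13 7 12 14 5)|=12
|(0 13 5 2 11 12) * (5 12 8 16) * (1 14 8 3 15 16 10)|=|(0 13 12)(1 14 8 10)(2 11 3 15 16 5)|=12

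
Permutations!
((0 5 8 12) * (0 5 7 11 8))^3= (0 8)(5 11)(7 12)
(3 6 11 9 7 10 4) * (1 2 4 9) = (1 2 4 3 6 11)(7 10 9) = [0, 2, 4, 6, 3, 5, 11, 10, 8, 7, 9, 1]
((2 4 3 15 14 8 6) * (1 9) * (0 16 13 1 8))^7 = ((0 16 13 1 9 8 6 2 4 3 15 14))^7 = (0 2 13 3 9 14 6 16 4 1 15 8)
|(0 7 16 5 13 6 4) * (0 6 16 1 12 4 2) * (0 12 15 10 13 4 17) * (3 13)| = |(0 7 1 15 10 3 13 16 5 4 6 2 12 17)| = 14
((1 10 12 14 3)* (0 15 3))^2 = (0 3 10 14 15 1 12)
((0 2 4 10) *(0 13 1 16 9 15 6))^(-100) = ((0 2 4 10 13 1 16 9 15 6))^(-100) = (16)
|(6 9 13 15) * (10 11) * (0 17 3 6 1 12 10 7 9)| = 8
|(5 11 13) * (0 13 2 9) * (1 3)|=|(0 13 5 11 2 9)(1 3)|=6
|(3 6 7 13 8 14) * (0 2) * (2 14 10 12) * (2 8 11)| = 24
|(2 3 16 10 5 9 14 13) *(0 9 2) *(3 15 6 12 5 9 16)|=30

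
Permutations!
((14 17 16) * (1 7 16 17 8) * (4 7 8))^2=(17)(4 16)(7 14)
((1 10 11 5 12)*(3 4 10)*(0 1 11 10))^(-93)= (12)(0 4 3 1)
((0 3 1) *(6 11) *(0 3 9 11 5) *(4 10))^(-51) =(0 5 6 11 9)(1 3)(4 10)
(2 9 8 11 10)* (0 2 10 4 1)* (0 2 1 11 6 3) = (0 1 2 9 8 6 3)(4 11) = [1, 2, 9, 0, 11, 5, 3, 7, 6, 8, 10, 4]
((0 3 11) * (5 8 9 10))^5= ((0 3 11)(5 8 9 10))^5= (0 11 3)(5 8 9 10)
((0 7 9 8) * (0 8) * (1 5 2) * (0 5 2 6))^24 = (0 6 5 9 7)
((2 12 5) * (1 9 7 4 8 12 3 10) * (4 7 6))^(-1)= ((1 9 6 4 8 12 5 2 3 10))^(-1)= (1 10 3 2 5 12 8 4 6 9)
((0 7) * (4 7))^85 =(0 4 7)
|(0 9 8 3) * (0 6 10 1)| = |(0 9 8 3 6 10 1)| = 7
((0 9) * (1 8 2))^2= ((0 9)(1 8 2))^2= (9)(1 2 8)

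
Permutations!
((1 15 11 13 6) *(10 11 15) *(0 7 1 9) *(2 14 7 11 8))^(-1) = (15)(0 9 6 13 11)(1 7 14 2 8 10)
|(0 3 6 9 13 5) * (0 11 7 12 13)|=|(0 3 6 9)(5 11 7 12 13)|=20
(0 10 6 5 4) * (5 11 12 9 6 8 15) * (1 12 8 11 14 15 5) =(0 10 11 8 5 4)(1 12 9 6 14 15) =[10, 12, 2, 3, 0, 4, 14, 7, 5, 6, 11, 8, 9, 13, 15, 1]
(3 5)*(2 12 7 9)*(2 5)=(2 12 7 9 5 3)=[0, 1, 12, 2, 4, 3, 6, 9, 8, 5, 10, 11, 7]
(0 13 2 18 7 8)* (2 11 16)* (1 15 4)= (0 13 11 16 2 18 7 8)(1 15 4)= [13, 15, 18, 3, 1, 5, 6, 8, 0, 9, 10, 16, 12, 11, 14, 4, 2, 17, 7]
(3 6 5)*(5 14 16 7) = (3 6 14 16 7 5) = [0, 1, 2, 6, 4, 3, 14, 5, 8, 9, 10, 11, 12, 13, 16, 15, 7]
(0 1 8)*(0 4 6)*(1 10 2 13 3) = (0 10 2 13 3 1 8 4 6) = [10, 8, 13, 1, 6, 5, 0, 7, 4, 9, 2, 11, 12, 3]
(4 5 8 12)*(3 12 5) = (3 12 4)(5 8) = [0, 1, 2, 12, 3, 8, 6, 7, 5, 9, 10, 11, 4]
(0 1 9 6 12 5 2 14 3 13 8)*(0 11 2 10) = (0 1 9 6 12 5 10)(2 14 3 13 8 11) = [1, 9, 14, 13, 4, 10, 12, 7, 11, 6, 0, 2, 5, 8, 3]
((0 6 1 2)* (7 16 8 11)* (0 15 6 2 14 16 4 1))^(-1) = (0 6 15 2)(1 4 7 11 8 16 14)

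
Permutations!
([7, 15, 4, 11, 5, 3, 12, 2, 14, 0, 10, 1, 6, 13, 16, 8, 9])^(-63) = (0 2 5 11 15 14 9 7 4 3 1 8 16)(6 12)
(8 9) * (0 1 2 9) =(0 1 2 9 8) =[1, 2, 9, 3, 4, 5, 6, 7, 0, 8]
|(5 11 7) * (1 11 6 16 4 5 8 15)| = |(1 11 7 8 15)(4 5 6 16)| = 20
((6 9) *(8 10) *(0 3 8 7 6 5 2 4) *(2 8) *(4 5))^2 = ((0 3 2 5 8 10 7 6 9 4))^2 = (0 2 8 7 9)(3 5 10 6 4)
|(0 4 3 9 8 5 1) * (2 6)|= 14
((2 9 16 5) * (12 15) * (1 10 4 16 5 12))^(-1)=(1 15 12 16 4 10)(2 5 9)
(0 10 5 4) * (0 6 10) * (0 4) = (0 4 6 10 5) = [4, 1, 2, 3, 6, 0, 10, 7, 8, 9, 5]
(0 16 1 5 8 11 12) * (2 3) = (0 16 1 5 8 11 12)(2 3) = [16, 5, 3, 2, 4, 8, 6, 7, 11, 9, 10, 12, 0, 13, 14, 15, 1]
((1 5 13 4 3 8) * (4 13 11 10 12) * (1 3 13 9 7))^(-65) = ((1 5 11 10 12 4 13 9 7)(3 8))^(-65) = (1 9 4 10 5 7 13 12 11)(3 8)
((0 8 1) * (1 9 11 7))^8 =(0 9 7)(1 8 11)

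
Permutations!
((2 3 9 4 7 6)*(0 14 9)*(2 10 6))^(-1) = (0 3 2 7 4 9 14)(6 10)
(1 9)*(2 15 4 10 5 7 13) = (1 9)(2 15 4 10 5 7 13) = [0, 9, 15, 3, 10, 7, 6, 13, 8, 1, 5, 11, 12, 2, 14, 4]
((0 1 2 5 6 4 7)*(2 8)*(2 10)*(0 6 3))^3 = ((0 1 8 10 2 5 3)(4 7 6))^3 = (0 10 3 8 5 1 2)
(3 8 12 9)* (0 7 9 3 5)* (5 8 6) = (0 7 9 8 12 3 6 5) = [7, 1, 2, 6, 4, 0, 5, 9, 12, 8, 10, 11, 3]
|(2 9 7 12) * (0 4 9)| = |(0 4 9 7 12 2)| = 6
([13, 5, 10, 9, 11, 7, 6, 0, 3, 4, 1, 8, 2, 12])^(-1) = [7, 10, 12, 8, 9, 1, 6, 5, 11, 3, 2, 4, 13, 0]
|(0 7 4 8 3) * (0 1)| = |(0 7 4 8 3 1)| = 6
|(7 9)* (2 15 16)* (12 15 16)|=|(2 16)(7 9)(12 15)|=2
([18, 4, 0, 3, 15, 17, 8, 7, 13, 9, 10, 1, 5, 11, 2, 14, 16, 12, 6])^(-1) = (0 2 14 15 4 1 11 13 8 6 18)(5 12 17)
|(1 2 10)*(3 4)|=|(1 2 10)(3 4)|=6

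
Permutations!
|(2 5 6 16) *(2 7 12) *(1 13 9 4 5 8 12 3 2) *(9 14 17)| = 14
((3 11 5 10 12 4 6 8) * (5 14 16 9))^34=(3 11 14 16 9 5 10 12 4 6 8)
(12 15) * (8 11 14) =(8 11 14)(12 15) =[0, 1, 2, 3, 4, 5, 6, 7, 11, 9, 10, 14, 15, 13, 8, 12]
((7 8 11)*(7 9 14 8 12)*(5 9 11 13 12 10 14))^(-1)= (5 9)(7 12 13 8 14 10)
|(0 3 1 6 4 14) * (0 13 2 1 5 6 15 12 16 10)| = |(0 3 5 6 4 14 13 2 1 15 12 16 10)| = 13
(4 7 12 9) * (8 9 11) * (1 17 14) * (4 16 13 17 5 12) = (1 5 12 11 8 9 16 13 17 14)(4 7) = [0, 5, 2, 3, 7, 12, 6, 4, 9, 16, 10, 8, 11, 17, 1, 15, 13, 14]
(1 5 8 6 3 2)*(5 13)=(1 13 5 8 6 3 2)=[0, 13, 1, 2, 4, 8, 3, 7, 6, 9, 10, 11, 12, 5]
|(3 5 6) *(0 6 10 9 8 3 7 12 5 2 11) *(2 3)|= 10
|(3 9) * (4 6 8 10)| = |(3 9)(4 6 8 10)| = 4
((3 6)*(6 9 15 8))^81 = ((3 9 15 8 6))^81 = (3 9 15 8 6)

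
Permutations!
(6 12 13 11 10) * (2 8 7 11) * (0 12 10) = (0 12 13 2 8 7 11)(6 10) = [12, 1, 8, 3, 4, 5, 10, 11, 7, 9, 6, 0, 13, 2]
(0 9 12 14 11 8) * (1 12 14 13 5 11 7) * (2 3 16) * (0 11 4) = (0 9 14 7 1 12 13 5 4)(2 3 16)(8 11) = [9, 12, 3, 16, 0, 4, 6, 1, 11, 14, 10, 8, 13, 5, 7, 15, 2]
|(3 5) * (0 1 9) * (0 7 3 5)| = 5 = |(0 1 9 7 3)|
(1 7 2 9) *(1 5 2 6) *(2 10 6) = [0, 7, 9, 3, 4, 10, 1, 2, 8, 5, 6] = (1 7 2 9 5 10 6)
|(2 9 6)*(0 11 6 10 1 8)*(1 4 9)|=|(0 11 6 2 1 8)(4 9 10)|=6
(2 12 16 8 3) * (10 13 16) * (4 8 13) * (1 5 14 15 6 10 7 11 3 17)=[0, 5, 12, 2, 8, 14, 10, 11, 17, 9, 4, 3, 7, 16, 15, 6, 13, 1]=(1 5 14 15 6 10 4 8 17)(2 12 7 11 3)(13 16)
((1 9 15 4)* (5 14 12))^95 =((1 9 15 4)(5 14 12))^95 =(1 4 15 9)(5 12 14)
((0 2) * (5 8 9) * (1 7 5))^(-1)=(0 2)(1 9 8 5 7)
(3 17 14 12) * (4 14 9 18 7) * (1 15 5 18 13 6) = (1 15 5 18 7 4 14 12 3 17 9 13 6) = [0, 15, 2, 17, 14, 18, 1, 4, 8, 13, 10, 11, 3, 6, 12, 5, 16, 9, 7]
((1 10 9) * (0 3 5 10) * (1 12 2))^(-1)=(0 1 2 12 9 10 5 3)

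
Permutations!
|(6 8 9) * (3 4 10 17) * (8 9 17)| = |(3 4 10 8 17)(6 9)| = 10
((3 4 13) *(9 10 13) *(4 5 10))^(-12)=(13)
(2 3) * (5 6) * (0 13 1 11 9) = [13, 11, 3, 2, 4, 6, 5, 7, 8, 0, 10, 9, 12, 1] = (0 13 1 11 9)(2 3)(5 6)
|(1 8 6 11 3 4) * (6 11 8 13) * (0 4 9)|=|(0 4 1 13 6 8 11 3 9)|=9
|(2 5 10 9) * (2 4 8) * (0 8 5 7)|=|(0 8 2 7)(4 5 10 9)|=4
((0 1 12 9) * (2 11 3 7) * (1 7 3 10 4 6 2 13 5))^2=((0 7 13 5 1 12 9)(2 11 10 4 6))^2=(0 13 1 9 7 5 12)(2 10 6 11 4)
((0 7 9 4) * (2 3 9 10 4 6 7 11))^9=(11)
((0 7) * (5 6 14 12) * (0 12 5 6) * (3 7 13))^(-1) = (0 5 14 6 12 7 3 13)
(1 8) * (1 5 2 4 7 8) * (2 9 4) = (4 7 8 5 9) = [0, 1, 2, 3, 7, 9, 6, 8, 5, 4]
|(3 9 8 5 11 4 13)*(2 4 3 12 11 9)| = |(2 4 13 12 11 3)(5 9 8)| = 6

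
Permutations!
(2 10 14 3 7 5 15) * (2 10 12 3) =(2 12 3 7 5 15 10 14) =[0, 1, 12, 7, 4, 15, 6, 5, 8, 9, 14, 11, 3, 13, 2, 10]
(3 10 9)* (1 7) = (1 7)(3 10 9) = [0, 7, 2, 10, 4, 5, 6, 1, 8, 3, 9]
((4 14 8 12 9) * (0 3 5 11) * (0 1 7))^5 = (14)(0 7 1 11 5 3)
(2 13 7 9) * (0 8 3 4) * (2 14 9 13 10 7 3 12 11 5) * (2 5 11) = (0 8 12 2 10 7 13 3 4)(9 14) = [8, 1, 10, 4, 0, 5, 6, 13, 12, 14, 7, 11, 2, 3, 9]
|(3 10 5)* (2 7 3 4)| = |(2 7 3 10 5 4)| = 6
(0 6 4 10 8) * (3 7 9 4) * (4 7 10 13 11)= (0 6 3 10 8)(4 13 11)(7 9)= [6, 1, 2, 10, 13, 5, 3, 9, 0, 7, 8, 4, 12, 11]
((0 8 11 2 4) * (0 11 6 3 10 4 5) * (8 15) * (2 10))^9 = (0 8 3 5 15 6 2)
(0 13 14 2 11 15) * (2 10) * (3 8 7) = [13, 1, 11, 8, 4, 5, 6, 3, 7, 9, 2, 15, 12, 14, 10, 0] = (0 13 14 10 2 11 15)(3 8 7)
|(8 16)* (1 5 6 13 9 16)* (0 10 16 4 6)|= 12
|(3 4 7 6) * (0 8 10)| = 12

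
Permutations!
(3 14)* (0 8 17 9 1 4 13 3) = (0 8 17 9 1 4 13 3 14) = [8, 4, 2, 14, 13, 5, 6, 7, 17, 1, 10, 11, 12, 3, 0, 15, 16, 9]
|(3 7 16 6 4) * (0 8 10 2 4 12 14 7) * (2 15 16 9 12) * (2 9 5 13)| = |(0 8 10 15 16 6 9 12 14 7 5 13 2 4 3)| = 15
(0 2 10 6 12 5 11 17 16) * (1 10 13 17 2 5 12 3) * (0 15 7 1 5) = (1 10 6 3 5 11 2 13 17 16 15 7) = [0, 10, 13, 5, 4, 11, 3, 1, 8, 9, 6, 2, 12, 17, 14, 7, 15, 16]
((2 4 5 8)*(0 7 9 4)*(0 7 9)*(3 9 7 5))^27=(9)(0 7)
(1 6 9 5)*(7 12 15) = [0, 6, 2, 3, 4, 1, 9, 12, 8, 5, 10, 11, 15, 13, 14, 7] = (1 6 9 5)(7 12 15)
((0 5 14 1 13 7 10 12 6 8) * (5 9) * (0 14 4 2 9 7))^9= (14)(2 9 5 4)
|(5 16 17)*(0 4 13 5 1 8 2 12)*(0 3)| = 11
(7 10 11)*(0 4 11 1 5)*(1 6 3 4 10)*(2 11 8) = (0 10 6 3 4 8 2 11 7 1 5) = [10, 5, 11, 4, 8, 0, 3, 1, 2, 9, 6, 7]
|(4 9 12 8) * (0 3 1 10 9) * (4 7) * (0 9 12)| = |(0 3 1 10 12 8 7 4 9)| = 9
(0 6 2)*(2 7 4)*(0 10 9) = [6, 1, 10, 3, 2, 5, 7, 4, 8, 0, 9] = (0 6 7 4 2 10 9)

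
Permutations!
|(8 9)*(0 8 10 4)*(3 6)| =|(0 8 9 10 4)(3 6)| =10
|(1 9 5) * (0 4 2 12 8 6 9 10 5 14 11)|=|(0 4 2 12 8 6 9 14 11)(1 10 5)|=9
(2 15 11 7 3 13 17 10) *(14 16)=(2 15 11 7 3 13 17 10)(14 16)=[0, 1, 15, 13, 4, 5, 6, 3, 8, 9, 2, 7, 12, 17, 16, 11, 14, 10]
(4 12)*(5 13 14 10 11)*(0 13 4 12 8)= (0 13 14 10 11 5 4 8)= [13, 1, 2, 3, 8, 4, 6, 7, 0, 9, 11, 5, 12, 14, 10]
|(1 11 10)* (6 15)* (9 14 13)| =6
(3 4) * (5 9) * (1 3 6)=(1 3 4 6)(5 9)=[0, 3, 2, 4, 6, 9, 1, 7, 8, 5]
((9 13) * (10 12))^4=((9 13)(10 12))^4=(13)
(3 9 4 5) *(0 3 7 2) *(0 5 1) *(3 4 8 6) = (0 4 1)(2 5 7)(3 9 8 6) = [4, 0, 5, 9, 1, 7, 3, 2, 6, 8]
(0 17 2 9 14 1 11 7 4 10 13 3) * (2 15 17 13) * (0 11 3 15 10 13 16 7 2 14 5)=(0 16 7 4 13 15 17 10 14 1 3 11 2 9 5)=[16, 3, 9, 11, 13, 0, 6, 4, 8, 5, 14, 2, 12, 15, 1, 17, 7, 10]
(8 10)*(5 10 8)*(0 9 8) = [9, 1, 2, 3, 4, 10, 6, 7, 0, 8, 5] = (0 9 8)(5 10)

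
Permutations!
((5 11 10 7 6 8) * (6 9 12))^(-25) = ((5 11 10 7 9 12 6 8))^(-25) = (5 8 6 12 9 7 10 11)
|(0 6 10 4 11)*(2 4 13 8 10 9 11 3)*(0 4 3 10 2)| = 10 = |(0 6 9 11 4 10 13 8 2 3)|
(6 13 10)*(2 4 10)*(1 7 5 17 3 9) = (1 7 5 17 3 9)(2 4 10 6 13) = [0, 7, 4, 9, 10, 17, 13, 5, 8, 1, 6, 11, 12, 2, 14, 15, 16, 3]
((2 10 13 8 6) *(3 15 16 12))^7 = (2 13 6 10 8)(3 12 16 15)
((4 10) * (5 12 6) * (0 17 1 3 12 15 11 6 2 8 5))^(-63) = (0 3 8 11 17 12 5 6 1 2 15)(4 10)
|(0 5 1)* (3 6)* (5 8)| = 4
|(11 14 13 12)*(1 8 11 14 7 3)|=15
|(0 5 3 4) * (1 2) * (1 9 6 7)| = 20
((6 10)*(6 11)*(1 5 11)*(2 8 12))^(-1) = ((1 5 11 6 10)(2 8 12))^(-1) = (1 10 6 11 5)(2 12 8)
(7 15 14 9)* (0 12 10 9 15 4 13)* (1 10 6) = (0 12 6 1 10 9 7 4 13)(14 15) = [12, 10, 2, 3, 13, 5, 1, 4, 8, 7, 9, 11, 6, 0, 15, 14]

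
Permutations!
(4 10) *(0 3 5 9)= (0 3 5 9)(4 10)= [3, 1, 2, 5, 10, 9, 6, 7, 8, 0, 4]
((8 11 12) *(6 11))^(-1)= (6 8 12 11)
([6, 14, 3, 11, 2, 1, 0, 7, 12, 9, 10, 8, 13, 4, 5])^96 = (14)(2 13 8 3 4 12 11)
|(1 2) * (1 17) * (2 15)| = |(1 15 2 17)| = 4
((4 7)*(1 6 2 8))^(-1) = (1 8 2 6)(4 7)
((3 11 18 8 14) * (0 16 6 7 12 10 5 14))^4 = ((0 16 6 7 12 10 5 14 3 11 18 8))^4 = (0 12 3)(5 18 6)(7 14 8)(10 11 16)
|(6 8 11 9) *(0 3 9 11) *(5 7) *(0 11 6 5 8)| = |(0 3 9 5 7 8 11 6)| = 8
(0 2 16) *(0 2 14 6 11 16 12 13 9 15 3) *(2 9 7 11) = (0 14 6 2 12 13 7 11 16 9 15 3) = [14, 1, 12, 0, 4, 5, 2, 11, 8, 15, 10, 16, 13, 7, 6, 3, 9]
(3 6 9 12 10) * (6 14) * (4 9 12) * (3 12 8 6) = (3 14)(4 9)(6 8)(10 12) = [0, 1, 2, 14, 9, 5, 8, 7, 6, 4, 12, 11, 10, 13, 3]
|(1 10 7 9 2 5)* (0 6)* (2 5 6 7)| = 8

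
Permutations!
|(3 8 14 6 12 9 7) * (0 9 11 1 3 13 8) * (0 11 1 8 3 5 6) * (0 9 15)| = 28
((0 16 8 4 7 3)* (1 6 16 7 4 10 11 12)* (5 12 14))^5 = ((0 7 3)(1 6 16 8 10 11 14 5 12))^5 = (0 3 7)(1 11 6 14 16 5 8 12 10)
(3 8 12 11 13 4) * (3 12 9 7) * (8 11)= (3 11 13 4 12 8 9 7)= [0, 1, 2, 11, 12, 5, 6, 3, 9, 7, 10, 13, 8, 4]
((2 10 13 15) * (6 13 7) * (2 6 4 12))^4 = (2 12 4 7 10)(6 13 15)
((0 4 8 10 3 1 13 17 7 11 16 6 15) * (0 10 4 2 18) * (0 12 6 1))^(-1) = (0 3 10 15 6 12 18 2)(1 16 11 7 17 13)(4 8)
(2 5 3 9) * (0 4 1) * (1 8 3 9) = (0 4 8 3 1)(2 5 9) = [4, 0, 5, 1, 8, 9, 6, 7, 3, 2]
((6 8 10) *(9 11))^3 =(9 11)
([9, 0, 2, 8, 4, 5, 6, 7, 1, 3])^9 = (0 1 8 3 9)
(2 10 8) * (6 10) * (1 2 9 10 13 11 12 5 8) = (1 2 6 13 11 12 5 8 9 10) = [0, 2, 6, 3, 4, 8, 13, 7, 9, 10, 1, 12, 5, 11]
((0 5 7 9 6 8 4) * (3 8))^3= ((0 5 7 9 6 3 8 4))^3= (0 9 8 5 6 4 7 3)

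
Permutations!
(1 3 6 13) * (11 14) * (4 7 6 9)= [0, 3, 2, 9, 7, 5, 13, 6, 8, 4, 10, 14, 12, 1, 11]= (1 3 9 4 7 6 13)(11 14)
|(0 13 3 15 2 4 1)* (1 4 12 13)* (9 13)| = 6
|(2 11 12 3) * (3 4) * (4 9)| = 6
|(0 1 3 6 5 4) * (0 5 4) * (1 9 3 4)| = 7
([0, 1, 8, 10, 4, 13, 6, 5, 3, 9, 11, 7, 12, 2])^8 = [0, 1, 2, 3, 4, 5, 6, 7, 8, 9, 10, 11, 12, 13]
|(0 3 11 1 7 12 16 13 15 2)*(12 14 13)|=|(0 3 11 1 7 14 13 15 2)(12 16)|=18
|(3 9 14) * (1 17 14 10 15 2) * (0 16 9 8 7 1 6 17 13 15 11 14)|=15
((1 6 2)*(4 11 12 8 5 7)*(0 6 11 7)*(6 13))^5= ((0 13 6 2 1 11 12 8 5)(4 7))^5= (0 11 13 12 6 8 2 5 1)(4 7)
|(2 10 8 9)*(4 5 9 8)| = 5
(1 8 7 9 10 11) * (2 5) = (1 8 7 9 10 11)(2 5) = [0, 8, 5, 3, 4, 2, 6, 9, 7, 10, 11, 1]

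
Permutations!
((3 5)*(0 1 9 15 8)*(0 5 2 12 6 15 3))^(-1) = (0 5 8 15 6 12 2 3 9 1)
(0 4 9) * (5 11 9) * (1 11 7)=[4, 11, 2, 3, 5, 7, 6, 1, 8, 0, 10, 9]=(0 4 5 7 1 11 9)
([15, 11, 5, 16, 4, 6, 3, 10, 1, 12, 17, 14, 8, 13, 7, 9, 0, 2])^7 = [14, 5, 9, 1, 4, 12, 8, 16, 2, 10, 0, 6, 17, 13, 3, 7, 11, 15]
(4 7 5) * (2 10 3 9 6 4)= (2 10 3 9 6 4 7 5)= [0, 1, 10, 9, 7, 2, 4, 5, 8, 6, 3]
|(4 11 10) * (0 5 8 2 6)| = 15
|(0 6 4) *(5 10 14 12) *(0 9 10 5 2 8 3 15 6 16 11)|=30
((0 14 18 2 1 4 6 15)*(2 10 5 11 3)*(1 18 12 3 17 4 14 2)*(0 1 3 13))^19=(0 11 1 2 17 14 18 4 12 10 6 13 5 15)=((0 2 18 10 5 11 17 4 6 15 1 14 12 13))^19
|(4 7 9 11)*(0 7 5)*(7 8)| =7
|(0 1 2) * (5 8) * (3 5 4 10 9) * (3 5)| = 15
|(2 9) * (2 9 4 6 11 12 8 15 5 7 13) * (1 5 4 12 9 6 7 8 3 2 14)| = |(1 5 8 15 4 7 13 14)(2 12 3)(6 11 9)| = 24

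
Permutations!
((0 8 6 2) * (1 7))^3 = ((0 8 6 2)(1 7))^3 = (0 2 6 8)(1 7)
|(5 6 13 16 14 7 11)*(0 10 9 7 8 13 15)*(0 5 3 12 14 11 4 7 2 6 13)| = 14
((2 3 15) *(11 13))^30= ((2 3 15)(11 13))^30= (15)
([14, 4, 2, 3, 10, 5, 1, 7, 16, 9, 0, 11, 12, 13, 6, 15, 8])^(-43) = [10, 6, 2, 3, 1, 5, 14, 7, 16, 9, 4, 11, 12, 13, 0, 15, 8]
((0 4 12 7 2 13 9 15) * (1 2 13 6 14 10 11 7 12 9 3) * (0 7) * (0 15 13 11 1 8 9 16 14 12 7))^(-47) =(0 4 16 14 10 1 2 6 12 7 11 15)(3 8 9 13) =((0 4 16 14 10 1 2 6 12 7 11 15)(3 8 9 13))^(-47)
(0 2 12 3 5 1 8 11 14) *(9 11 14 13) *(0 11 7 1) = (0 2 12 3 5)(1 8 14 11 13 9 7) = [2, 8, 12, 5, 4, 0, 6, 1, 14, 7, 10, 13, 3, 9, 11]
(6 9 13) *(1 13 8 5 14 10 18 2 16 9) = (1 13 6)(2 16 9 8 5 14 10 18) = [0, 13, 16, 3, 4, 14, 1, 7, 5, 8, 18, 11, 12, 6, 10, 15, 9, 17, 2]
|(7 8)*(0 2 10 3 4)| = |(0 2 10 3 4)(7 8)| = 10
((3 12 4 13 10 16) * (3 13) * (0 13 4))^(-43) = ((0 13 10 16 4 3 12))^(-43) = (0 12 3 4 16 10 13)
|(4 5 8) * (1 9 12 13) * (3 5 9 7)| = 9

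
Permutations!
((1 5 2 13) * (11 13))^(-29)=(1 5 2 11 13)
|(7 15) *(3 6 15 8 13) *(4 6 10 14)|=|(3 10 14 4 6 15 7 8 13)|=9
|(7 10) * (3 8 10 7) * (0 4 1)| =|(0 4 1)(3 8 10)| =3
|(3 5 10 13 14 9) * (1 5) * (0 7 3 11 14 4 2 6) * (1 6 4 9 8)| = |(0 7 3 6)(1 5 10 13 9 11 14 8)(2 4)| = 8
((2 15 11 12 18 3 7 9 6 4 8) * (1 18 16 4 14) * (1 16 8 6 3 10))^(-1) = (1 10 18)(2 8 12 11 15)(3 9 7)(4 16 14 6)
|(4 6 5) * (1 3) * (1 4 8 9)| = |(1 3 4 6 5 8 9)| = 7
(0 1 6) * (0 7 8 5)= [1, 6, 2, 3, 4, 0, 7, 8, 5]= (0 1 6 7 8 5)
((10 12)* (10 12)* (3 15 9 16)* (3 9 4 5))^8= ((3 15 4 5)(9 16))^8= (16)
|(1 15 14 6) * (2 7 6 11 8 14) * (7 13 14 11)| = |(1 15 2 13 14 7 6)(8 11)| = 14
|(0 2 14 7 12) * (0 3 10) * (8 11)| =|(0 2 14 7 12 3 10)(8 11)| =14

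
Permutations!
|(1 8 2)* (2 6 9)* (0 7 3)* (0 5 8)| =9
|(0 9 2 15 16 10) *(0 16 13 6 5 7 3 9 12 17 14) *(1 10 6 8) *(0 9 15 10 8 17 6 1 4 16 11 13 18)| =|(0 12 6 5 7 3 15 18)(1 8 4 16)(2 10 11 13 17 14 9)| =56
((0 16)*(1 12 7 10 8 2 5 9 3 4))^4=((0 16)(1 12 7 10 8 2 5 9 3 4))^4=(16)(1 8 3 7 5)(2 4 10 9 12)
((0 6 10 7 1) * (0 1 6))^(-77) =((6 10 7))^(-77) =(6 10 7)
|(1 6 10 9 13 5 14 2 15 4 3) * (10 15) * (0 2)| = 35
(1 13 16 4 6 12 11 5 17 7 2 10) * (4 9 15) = (1 13 16 9 15 4 6 12 11 5 17 7 2 10) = [0, 13, 10, 3, 6, 17, 12, 2, 8, 15, 1, 5, 11, 16, 14, 4, 9, 7]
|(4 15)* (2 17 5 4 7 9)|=|(2 17 5 4 15 7 9)|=7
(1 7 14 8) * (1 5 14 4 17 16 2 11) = (1 7 4 17 16 2 11)(5 14 8) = [0, 7, 11, 3, 17, 14, 6, 4, 5, 9, 10, 1, 12, 13, 8, 15, 2, 16]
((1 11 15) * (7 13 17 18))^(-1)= (1 15 11)(7 18 17 13)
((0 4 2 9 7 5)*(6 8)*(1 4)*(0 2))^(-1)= (0 4 1)(2 5 7 9)(6 8)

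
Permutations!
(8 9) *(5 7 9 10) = (5 7 9 8 10) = [0, 1, 2, 3, 4, 7, 6, 9, 10, 8, 5]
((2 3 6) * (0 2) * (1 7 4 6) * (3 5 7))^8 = ((0 2 5 7 4 6)(1 3))^8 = (0 5 4)(2 7 6)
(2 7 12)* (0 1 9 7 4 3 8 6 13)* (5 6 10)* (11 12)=(0 1 9 7 11 12 2 4 3 8 10 5 6 13)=[1, 9, 4, 8, 3, 6, 13, 11, 10, 7, 5, 12, 2, 0]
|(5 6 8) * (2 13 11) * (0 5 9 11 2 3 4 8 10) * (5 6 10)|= |(0 6 5 10)(2 13)(3 4 8 9 11)|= 20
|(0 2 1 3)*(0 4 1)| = 6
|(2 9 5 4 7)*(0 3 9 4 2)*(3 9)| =|(0 9 5 2 4 7)| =6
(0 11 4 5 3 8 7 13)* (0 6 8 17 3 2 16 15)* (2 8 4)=[11, 1, 16, 17, 5, 8, 4, 13, 7, 9, 10, 2, 12, 6, 14, 0, 15, 3]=(0 11 2 16 15)(3 17)(4 5 8 7 13 6)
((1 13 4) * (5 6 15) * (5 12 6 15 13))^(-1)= ((1 5 15 12 6 13 4))^(-1)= (1 4 13 6 12 15 5)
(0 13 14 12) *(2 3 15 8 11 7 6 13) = (0 2 3 15 8 11 7 6 13 14 12) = [2, 1, 3, 15, 4, 5, 13, 6, 11, 9, 10, 7, 0, 14, 12, 8]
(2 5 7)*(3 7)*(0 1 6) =(0 1 6)(2 5 3 7) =[1, 6, 5, 7, 4, 3, 0, 2]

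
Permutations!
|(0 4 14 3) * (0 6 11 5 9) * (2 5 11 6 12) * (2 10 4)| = 20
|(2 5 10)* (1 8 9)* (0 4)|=6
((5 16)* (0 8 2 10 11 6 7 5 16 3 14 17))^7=(0 5 10 17 7 2 14 6 8 3 11)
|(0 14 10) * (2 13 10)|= |(0 14 2 13 10)|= 5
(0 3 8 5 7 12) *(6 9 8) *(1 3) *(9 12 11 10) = (0 1 3 6 12)(5 7 11 10 9 8) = [1, 3, 2, 6, 4, 7, 12, 11, 5, 8, 9, 10, 0]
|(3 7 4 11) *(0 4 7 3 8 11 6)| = |(0 4 6)(8 11)| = 6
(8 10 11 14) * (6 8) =(6 8 10 11 14) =[0, 1, 2, 3, 4, 5, 8, 7, 10, 9, 11, 14, 12, 13, 6]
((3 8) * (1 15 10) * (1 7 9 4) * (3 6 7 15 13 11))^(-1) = (1 4 9 7 6 8 3 11 13)(10 15)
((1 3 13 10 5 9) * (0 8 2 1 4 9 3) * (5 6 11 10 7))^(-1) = (0 1 2 8)(3 5 7 13)(4 9)(6 10 11)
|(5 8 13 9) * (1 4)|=|(1 4)(5 8 13 9)|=4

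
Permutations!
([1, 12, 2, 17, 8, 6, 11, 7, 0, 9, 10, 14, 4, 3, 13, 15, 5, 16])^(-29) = [1, 12, 2, 5, 8, 14, 13, 7, 0, 9, 10, 3, 4, 16, 17, 15, 11, 6]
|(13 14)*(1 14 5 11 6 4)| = 7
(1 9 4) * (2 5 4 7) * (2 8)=[0, 9, 5, 3, 1, 4, 6, 8, 2, 7]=(1 9 7 8 2 5 4)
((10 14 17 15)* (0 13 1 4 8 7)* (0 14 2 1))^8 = ((0 13)(1 4 8 7 14 17 15 10 2))^8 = (1 2 10 15 17 14 7 8 4)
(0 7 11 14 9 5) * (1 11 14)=(0 7 14 9 5)(1 11)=[7, 11, 2, 3, 4, 0, 6, 14, 8, 5, 10, 1, 12, 13, 9]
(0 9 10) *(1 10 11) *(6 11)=[9, 10, 2, 3, 4, 5, 11, 7, 8, 6, 0, 1]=(0 9 6 11 1 10)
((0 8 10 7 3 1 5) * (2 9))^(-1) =(0 5 1 3 7 10 8)(2 9)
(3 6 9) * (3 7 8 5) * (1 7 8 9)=(1 7 9 8 5 3 6)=[0, 7, 2, 6, 4, 3, 1, 9, 5, 8]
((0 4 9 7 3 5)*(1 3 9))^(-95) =((0 4 1 3 5)(7 9))^(-95) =(7 9)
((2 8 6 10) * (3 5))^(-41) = ((2 8 6 10)(3 5))^(-41) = (2 10 6 8)(3 5)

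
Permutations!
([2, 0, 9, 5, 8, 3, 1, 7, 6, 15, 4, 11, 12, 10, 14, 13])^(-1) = [1, 6, 0, 5, 10, 3, 8, 7, 4, 2, 13, 11, 12, 15, 14, 9]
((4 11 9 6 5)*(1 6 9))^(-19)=((1 6 5 4 11))^(-19)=(1 6 5 4 11)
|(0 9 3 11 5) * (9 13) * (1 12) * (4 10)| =6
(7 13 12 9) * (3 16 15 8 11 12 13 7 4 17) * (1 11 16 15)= [0, 11, 2, 15, 17, 5, 6, 7, 16, 4, 10, 12, 9, 13, 14, 8, 1, 3]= (1 11 12 9 4 17 3 15 8 16)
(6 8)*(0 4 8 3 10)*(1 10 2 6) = [4, 10, 6, 2, 8, 5, 3, 7, 1, 9, 0] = (0 4 8 1 10)(2 6 3)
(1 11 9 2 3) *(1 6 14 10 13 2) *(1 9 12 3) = (1 11 12 3 6 14 10 13 2) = [0, 11, 1, 6, 4, 5, 14, 7, 8, 9, 13, 12, 3, 2, 10]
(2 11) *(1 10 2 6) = (1 10 2 11 6) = [0, 10, 11, 3, 4, 5, 1, 7, 8, 9, 2, 6]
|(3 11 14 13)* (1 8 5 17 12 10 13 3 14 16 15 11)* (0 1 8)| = |(0 1)(3 8 5 17 12 10 13 14)(11 16 15)| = 24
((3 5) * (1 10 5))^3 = ((1 10 5 3))^3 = (1 3 5 10)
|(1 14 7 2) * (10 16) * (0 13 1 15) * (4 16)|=21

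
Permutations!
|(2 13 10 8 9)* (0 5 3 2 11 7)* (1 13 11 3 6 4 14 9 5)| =14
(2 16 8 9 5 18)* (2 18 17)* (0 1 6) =(18)(0 1 6)(2 16 8 9 5 17) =[1, 6, 16, 3, 4, 17, 0, 7, 9, 5, 10, 11, 12, 13, 14, 15, 8, 2, 18]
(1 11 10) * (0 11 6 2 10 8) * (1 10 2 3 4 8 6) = (0 11 6 3 4 8) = [11, 1, 2, 4, 8, 5, 3, 7, 0, 9, 10, 6]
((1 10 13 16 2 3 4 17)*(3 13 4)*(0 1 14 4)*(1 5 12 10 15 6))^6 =(17)(0 12)(5 10)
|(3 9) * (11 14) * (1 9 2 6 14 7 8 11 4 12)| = |(1 9 3 2 6 14 4 12)(7 8 11)| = 24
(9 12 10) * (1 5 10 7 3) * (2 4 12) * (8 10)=(1 5 8 10 9 2 4 12 7 3)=[0, 5, 4, 1, 12, 8, 6, 3, 10, 2, 9, 11, 7]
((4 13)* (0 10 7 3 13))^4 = ((0 10 7 3 13 4))^4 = (0 13 7)(3 10 4)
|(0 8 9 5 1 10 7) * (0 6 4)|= |(0 8 9 5 1 10 7 6 4)|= 9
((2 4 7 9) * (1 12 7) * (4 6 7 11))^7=(1 4 11 12)(2 9 7 6)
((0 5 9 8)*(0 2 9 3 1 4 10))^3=(0 1)(3 10)(4 5)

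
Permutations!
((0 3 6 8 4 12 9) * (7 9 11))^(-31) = (0 12 3 11 6 7 8 9 4)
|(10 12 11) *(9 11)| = |(9 11 10 12)| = 4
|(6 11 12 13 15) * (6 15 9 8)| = |(15)(6 11 12 13 9 8)| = 6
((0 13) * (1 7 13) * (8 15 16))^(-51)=(16)(0 1 7 13)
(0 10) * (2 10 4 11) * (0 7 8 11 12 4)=[0, 1, 10, 3, 12, 5, 6, 8, 11, 9, 7, 2, 4]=(2 10 7 8 11)(4 12)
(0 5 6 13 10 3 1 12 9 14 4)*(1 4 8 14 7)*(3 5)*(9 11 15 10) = (0 3 4)(1 12 11 15 10 5 6 13 9 7)(8 14) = [3, 12, 2, 4, 0, 6, 13, 1, 14, 7, 5, 15, 11, 9, 8, 10]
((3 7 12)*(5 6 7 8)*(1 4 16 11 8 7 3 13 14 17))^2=(1 16 8 6 7 13 17 4 11 5 3 12 14)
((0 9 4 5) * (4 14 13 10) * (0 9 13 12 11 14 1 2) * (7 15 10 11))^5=(0 7 9 11 10 2 12 5 13 15 1 14 4)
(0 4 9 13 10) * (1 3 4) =(0 1 3 4 9 13 10) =[1, 3, 2, 4, 9, 5, 6, 7, 8, 13, 0, 11, 12, 10]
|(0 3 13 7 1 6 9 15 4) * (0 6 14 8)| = |(0 3 13 7 1 14 8)(4 6 9 15)| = 28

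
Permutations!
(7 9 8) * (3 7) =(3 7 9 8) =[0, 1, 2, 7, 4, 5, 6, 9, 3, 8]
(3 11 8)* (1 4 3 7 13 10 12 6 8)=(1 4 3 11)(6 8 7 13 10 12)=[0, 4, 2, 11, 3, 5, 8, 13, 7, 9, 12, 1, 6, 10]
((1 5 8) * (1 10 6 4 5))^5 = ((4 5 8 10 6))^5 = (10)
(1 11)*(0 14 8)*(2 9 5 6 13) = (0 14 8)(1 11)(2 9 5 6 13) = [14, 11, 9, 3, 4, 6, 13, 7, 0, 5, 10, 1, 12, 2, 8]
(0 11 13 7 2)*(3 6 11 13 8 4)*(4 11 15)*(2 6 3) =[13, 1, 0, 3, 2, 5, 15, 6, 11, 9, 10, 8, 12, 7, 14, 4] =(0 13 7 6 15 4 2)(8 11)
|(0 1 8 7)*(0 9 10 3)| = |(0 1 8 7 9 10 3)| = 7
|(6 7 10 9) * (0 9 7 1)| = |(0 9 6 1)(7 10)| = 4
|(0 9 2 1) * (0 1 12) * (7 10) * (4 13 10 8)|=20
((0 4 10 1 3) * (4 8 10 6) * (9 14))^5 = (4 6)(9 14)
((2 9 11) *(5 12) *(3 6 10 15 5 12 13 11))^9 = ((2 9 3 6 10 15 5 13 11))^9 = (15)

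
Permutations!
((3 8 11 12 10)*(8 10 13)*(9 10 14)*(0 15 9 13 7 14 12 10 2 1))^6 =(0 15 9 2 1)(3 11 13 7)(8 14 12 10)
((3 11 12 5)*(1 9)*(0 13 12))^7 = (0 13 12 5 3 11)(1 9)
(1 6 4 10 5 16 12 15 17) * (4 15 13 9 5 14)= [0, 6, 2, 3, 10, 16, 15, 7, 8, 5, 14, 11, 13, 9, 4, 17, 12, 1]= (1 6 15 17)(4 10 14)(5 16 12 13 9)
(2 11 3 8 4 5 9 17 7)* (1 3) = (1 3 8 4 5 9 17 7 2 11) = [0, 3, 11, 8, 5, 9, 6, 2, 4, 17, 10, 1, 12, 13, 14, 15, 16, 7]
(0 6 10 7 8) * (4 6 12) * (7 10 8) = [12, 1, 2, 3, 6, 5, 8, 7, 0, 9, 10, 11, 4] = (0 12 4 6 8)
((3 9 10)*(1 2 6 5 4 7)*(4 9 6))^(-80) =((1 2 4 7)(3 6 5 9 10))^(-80) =(10)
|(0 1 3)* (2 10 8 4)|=12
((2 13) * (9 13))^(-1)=(2 13 9)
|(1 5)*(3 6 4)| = 6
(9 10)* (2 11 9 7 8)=(2 11 9 10 7 8)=[0, 1, 11, 3, 4, 5, 6, 8, 2, 10, 7, 9]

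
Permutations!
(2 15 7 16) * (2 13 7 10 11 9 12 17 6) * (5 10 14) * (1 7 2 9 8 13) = (1 7 16)(2 15 14 5 10 11 8 13)(6 9 12 17) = [0, 7, 15, 3, 4, 10, 9, 16, 13, 12, 11, 8, 17, 2, 5, 14, 1, 6]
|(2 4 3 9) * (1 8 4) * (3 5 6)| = 8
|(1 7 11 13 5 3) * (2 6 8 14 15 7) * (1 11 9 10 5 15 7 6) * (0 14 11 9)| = |(0 14 7)(1 2)(3 9 10 5)(6 8 11 13 15)| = 60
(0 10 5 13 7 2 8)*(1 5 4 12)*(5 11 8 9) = (0 10 4 12 1 11 8)(2 9 5 13 7) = [10, 11, 9, 3, 12, 13, 6, 2, 0, 5, 4, 8, 1, 7]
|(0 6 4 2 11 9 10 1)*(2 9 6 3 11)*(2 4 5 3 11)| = |(0 11 6 5 3 2 4 9 10 1)| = 10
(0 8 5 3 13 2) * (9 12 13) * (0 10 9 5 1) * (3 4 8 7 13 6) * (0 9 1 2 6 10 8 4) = (0 7 13 6 3 5)(1 9 12 10)(2 8) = [7, 9, 8, 5, 4, 0, 3, 13, 2, 12, 1, 11, 10, 6]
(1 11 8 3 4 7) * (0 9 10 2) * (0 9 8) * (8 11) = (0 11)(1 8 3 4 7)(2 9 10) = [11, 8, 9, 4, 7, 5, 6, 1, 3, 10, 2, 0]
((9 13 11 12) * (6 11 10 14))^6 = (6 14 10 13 9 12 11)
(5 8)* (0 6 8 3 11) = (0 6 8 5 3 11) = [6, 1, 2, 11, 4, 3, 8, 7, 5, 9, 10, 0]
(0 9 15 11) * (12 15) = (0 9 12 15 11) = [9, 1, 2, 3, 4, 5, 6, 7, 8, 12, 10, 0, 15, 13, 14, 11]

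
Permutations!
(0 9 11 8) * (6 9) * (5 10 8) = [6, 1, 2, 3, 4, 10, 9, 7, 0, 11, 8, 5] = (0 6 9 11 5 10 8)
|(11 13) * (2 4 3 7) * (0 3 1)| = |(0 3 7 2 4 1)(11 13)| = 6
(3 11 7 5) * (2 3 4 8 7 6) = (2 3 11 6)(4 8 7 5) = [0, 1, 3, 11, 8, 4, 2, 5, 7, 9, 10, 6]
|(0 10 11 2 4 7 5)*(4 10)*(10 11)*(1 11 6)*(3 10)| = 4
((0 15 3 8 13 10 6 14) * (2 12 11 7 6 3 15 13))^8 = (15)(0 7 2 10 14 11 8 13 6 12 3)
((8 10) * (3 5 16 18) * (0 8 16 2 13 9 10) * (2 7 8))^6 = (0 18 2 3 13 5 9 7 10 8 16)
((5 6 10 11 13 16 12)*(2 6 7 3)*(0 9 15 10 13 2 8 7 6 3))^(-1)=((0 9 15 10 11 2 3 8 7)(5 6 13 16 12))^(-1)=(0 7 8 3 2 11 10 15 9)(5 12 16 13 6)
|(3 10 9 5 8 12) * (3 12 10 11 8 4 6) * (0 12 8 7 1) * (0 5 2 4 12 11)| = |(0 11 7 1 5 12 8 10 9 2 4 6 3)| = 13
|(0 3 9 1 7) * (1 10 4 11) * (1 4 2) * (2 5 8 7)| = |(0 3 9 10 5 8 7)(1 2)(4 11)| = 14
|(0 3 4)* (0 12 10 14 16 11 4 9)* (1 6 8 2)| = |(0 3 9)(1 6 8 2)(4 12 10 14 16 11)| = 12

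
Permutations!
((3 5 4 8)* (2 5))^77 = (2 4 3 5 8)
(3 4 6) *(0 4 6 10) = (0 4 10)(3 6) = [4, 1, 2, 6, 10, 5, 3, 7, 8, 9, 0]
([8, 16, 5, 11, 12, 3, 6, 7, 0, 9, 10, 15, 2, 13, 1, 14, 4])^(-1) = [8, 14, 12, 5, 16, 2, 6, 7, 0, 9, 10, 3, 4, 13, 15, 11, 1]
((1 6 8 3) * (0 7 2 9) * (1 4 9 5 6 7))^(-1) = (0 9 4 3 8 6 5 2 7 1)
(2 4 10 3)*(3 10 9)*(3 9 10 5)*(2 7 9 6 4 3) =(2 3 7 9 6 4 10 5) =[0, 1, 3, 7, 10, 2, 4, 9, 8, 6, 5]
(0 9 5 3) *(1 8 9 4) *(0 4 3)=[3, 8, 2, 4, 1, 0, 6, 7, 9, 5]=(0 3 4 1 8 9 5)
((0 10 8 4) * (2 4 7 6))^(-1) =((0 10 8 7 6 2 4))^(-1) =(0 4 2 6 7 8 10)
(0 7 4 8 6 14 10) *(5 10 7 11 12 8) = (0 11 12 8 6 14 7 4 5 10) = [11, 1, 2, 3, 5, 10, 14, 4, 6, 9, 0, 12, 8, 13, 7]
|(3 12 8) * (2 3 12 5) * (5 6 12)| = 6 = |(2 3 6 12 8 5)|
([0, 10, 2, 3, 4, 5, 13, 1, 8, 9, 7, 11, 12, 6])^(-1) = [0, 7, 2, 3, 4, 5, 13, 10, 8, 9, 1, 11, 12, 6]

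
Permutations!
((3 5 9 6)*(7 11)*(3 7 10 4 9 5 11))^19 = (3 6 4 11 7 9 10)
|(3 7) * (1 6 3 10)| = |(1 6 3 7 10)| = 5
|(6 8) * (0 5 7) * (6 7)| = 5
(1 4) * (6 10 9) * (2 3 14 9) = (1 4)(2 3 14 9 6 10) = [0, 4, 3, 14, 1, 5, 10, 7, 8, 6, 2, 11, 12, 13, 9]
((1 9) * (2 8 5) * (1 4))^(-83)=(1 9 4)(2 8 5)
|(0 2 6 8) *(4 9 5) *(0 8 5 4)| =4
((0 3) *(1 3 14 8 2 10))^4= (0 10 14 1 8 3 2)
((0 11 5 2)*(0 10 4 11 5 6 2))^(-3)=((0 5)(2 10 4 11 6))^(-3)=(0 5)(2 4 6 10 11)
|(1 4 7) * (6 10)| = |(1 4 7)(6 10)| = 6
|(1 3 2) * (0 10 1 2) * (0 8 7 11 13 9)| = 9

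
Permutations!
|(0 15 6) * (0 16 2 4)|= |(0 15 6 16 2 4)|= 6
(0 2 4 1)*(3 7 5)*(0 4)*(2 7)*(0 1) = (0 7 5 3 2 1 4) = [7, 4, 1, 2, 0, 3, 6, 5]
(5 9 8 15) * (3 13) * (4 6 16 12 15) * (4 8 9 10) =(3 13)(4 6 16 12 15 5 10) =[0, 1, 2, 13, 6, 10, 16, 7, 8, 9, 4, 11, 15, 3, 14, 5, 12]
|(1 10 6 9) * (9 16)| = 5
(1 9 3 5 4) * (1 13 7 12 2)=(1 9 3 5 4 13 7 12 2)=[0, 9, 1, 5, 13, 4, 6, 12, 8, 3, 10, 11, 2, 7]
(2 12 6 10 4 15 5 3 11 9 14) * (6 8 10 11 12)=[0, 1, 6, 12, 15, 3, 11, 7, 10, 14, 4, 9, 8, 13, 2, 5]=(2 6 11 9 14)(3 12 8 10 4 15 5)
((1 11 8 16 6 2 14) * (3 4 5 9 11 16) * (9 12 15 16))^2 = ((1 9 11 8 3 4 5 12 15 16 6 2 14))^2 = (1 11 3 5 15 6 14 9 8 4 12 16 2)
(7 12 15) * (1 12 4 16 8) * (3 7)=(1 12 15 3 7 4 16 8)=[0, 12, 2, 7, 16, 5, 6, 4, 1, 9, 10, 11, 15, 13, 14, 3, 8]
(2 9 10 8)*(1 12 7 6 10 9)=[0, 12, 1, 3, 4, 5, 10, 6, 2, 9, 8, 11, 7]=(1 12 7 6 10 8 2)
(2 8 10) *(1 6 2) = (1 6 2 8 10) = [0, 6, 8, 3, 4, 5, 2, 7, 10, 9, 1]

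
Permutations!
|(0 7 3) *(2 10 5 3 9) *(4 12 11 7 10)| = 12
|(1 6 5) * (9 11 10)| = |(1 6 5)(9 11 10)| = 3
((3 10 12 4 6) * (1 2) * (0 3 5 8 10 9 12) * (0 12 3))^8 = ((1 2)(3 9)(4 6 5 8 10 12))^8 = (4 5 10)(6 8 12)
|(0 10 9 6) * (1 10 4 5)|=|(0 4 5 1 10 9 6)|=7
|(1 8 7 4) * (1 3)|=5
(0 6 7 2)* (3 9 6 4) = [4, 1, 0, 9, 3, 5, 7, 2, 8, 6] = (0 4 3 9 6 7 2)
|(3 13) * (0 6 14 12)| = 4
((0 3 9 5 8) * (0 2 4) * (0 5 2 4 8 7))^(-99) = ((0 3 9 2 8 4 5 7))^(-99) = (0 4 9 7 8 3 5 2)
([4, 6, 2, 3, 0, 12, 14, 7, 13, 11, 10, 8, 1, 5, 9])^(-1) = [4, 12, 2, 3, 0, 13, 1, 7, 11, 14, 10, 9, 5, 8, 6]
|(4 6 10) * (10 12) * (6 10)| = |(4 10)(6 12)| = 2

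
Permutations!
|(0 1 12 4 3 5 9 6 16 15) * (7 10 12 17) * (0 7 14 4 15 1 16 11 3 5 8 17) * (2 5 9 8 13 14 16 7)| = |(0 7 10 12 15 2 5 8 17 16 1)(3 13 14 4 9 6 11)| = 77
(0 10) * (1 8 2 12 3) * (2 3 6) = [10, 8, 12, 1, 4, 5, 2, 7, 3, 9, 0, 11, 6] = (0 10)(1 8 3)(2 12 6)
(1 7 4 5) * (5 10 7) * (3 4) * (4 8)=[0, 5, 2, 8, 10, 1, 6, 3, 4, 9, 7]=(1 5)(3 8 4 10 7)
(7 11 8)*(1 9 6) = (1 9 6)(7 11 8) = [0, 9, 2, 3, 4, 5, 1, 11, 7, 6, 10, 8]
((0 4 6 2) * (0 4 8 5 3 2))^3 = (0 3 6 5 4 8 2)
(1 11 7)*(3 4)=(1 11 7)(3 4)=[0, 11, 2, 4, 3, 5, 6, 1, 8, 9, 10, 7]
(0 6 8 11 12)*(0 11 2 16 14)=[6, 1, 16, 3, 4, 5, 8, 7, 2, 9, 10, 12, 11, 13, 0, 15, 14]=(0 6 8 2 16 14)(11 12)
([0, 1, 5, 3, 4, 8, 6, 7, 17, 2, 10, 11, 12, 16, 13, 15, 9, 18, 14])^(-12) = (2 13 17)(5 16 18)(8 9 14)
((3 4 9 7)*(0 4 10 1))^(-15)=((0 4 9 7 3 10 1))^(-15)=(0 1 10 3 7 9 4)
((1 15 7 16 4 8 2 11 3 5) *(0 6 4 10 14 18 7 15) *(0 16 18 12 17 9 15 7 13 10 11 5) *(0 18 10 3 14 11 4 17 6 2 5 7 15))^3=((0 2 7 10 11 14 12 6 17 9)(1 16 4 8 5)(3 18 13))^3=(18)(0 10 12 9 7 14 17 2 11 6)(1 8 16 5 4)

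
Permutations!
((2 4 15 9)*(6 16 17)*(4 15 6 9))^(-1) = (2 9 17 16 6 4 15)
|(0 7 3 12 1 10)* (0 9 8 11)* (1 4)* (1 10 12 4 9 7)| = |(0 1 12 9 8 11)(3 4 10 7)| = 12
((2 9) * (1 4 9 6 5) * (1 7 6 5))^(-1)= (1 6 7 5 2 9 4)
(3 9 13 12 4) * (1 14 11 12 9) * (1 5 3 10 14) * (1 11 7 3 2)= (1 11 12 4 10 14 7 3 5 2)(9 13)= [0, 11, 1, 5, 10, 2, 6, 3, 8, 13, 14, 12, 4, 9, 7]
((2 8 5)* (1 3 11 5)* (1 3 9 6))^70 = (11)(1 9 6)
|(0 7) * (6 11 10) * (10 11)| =|(11)(0 7)(6 10)| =2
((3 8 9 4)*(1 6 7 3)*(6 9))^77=((1 9 4)(3 8 6 7))^77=(1 4 9)(3 8 6 7)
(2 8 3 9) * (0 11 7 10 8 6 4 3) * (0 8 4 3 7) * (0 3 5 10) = (0 11 3 9 2 6 5 10 4 7) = [11, 1, 6, 9, 7, 10, 5, 0, 8, 2, 4, 3]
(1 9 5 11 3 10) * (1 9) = (3 10 9 5 11) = [0, 1, 2, 10, 4, 11, 6, 7, 8, 5, 9, 3]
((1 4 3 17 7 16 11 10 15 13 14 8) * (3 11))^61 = (1 13 11 8 15 4 14 10)(3 17 7 16)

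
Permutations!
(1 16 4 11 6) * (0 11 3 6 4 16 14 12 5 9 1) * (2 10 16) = (0 11 4 3 6)(1 14 12 5 9)(2 10 16) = [11, 14, 10, 6, 3, 9, 0, 7, 8, 1, 16, 4, 5, 13, 12, 15, 2]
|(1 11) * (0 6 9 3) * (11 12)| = |(0 6 9 3)(1 12 11)| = 12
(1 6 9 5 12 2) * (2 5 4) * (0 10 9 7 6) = [10, 0, 1, 3, 2, 12, 7, 6, 8, 4, 9, 11, 5] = (0 10 9 4 2 1)(5 12)(6 7)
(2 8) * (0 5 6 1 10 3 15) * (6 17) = (0 5 17 6 1 10 3 15)(2 8) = [5, 10, 8, 15, 4, 17, 1, 7, 2, 9, 3, 11, 12, 13, 14, 0, 16, 6]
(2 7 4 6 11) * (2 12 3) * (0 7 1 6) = (0 7 4)(1 6 11 12 3 2) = [7, 6, 1, 2, 0, 5, 11, 4, 8, 9, 10, 12, 3]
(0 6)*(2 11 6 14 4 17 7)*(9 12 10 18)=(0 14 4 17 7 2 11 6)(9 12 10 18)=[14, 1, 11, 3, 17, 5, 0, 2, 8, 12, 18, 6, 10, 13, 4, 15, 16, 7, 9]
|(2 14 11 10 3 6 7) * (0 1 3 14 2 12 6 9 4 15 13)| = 21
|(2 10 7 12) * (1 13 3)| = 12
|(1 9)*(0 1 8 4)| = |(0 1 9 8 4)| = 5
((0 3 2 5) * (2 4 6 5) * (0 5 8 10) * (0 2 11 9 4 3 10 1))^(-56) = (0 8 4 11 10 1 6 9 2)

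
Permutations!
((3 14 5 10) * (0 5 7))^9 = (0 3)(5 14)(7 10)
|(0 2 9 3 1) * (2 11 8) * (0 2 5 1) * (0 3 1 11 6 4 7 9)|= 21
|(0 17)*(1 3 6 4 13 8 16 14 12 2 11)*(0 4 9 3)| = 33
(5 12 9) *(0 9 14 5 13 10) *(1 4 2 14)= (0 9 13 10)(1 4 2 14 5 12)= [9, 4, 14, 3, 2, 12, 6, 7, 8, 13, 0, 11, 1, 10, 5]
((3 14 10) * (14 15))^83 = ((3 15 14 10))^83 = (3 10 14 15)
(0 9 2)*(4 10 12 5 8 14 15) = [9, 1, 0, 3, 10, 8, 6, 7, 14, 2, 12, 11, 5, 13, 15, 4] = (0 9 2)(4 10 12 5 8 14 15)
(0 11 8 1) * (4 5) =(0 11 8 1)(4 5) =[11, 0, 2, 3, 5, 4, 6, 7, 1, 9, 10, 8]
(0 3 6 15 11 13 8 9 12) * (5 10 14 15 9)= (0 3 6 9 12)(5 10 14 15 11 13 8)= [3, 1, 2, 6, 4, 10, 9, 7, 5, 12, 14, 13, 0, 8, 15, 11]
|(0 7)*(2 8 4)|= |(0 7)(2 8 4)|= 6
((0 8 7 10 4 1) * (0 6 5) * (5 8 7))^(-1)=(0 5 8 6 1 4 10 7)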